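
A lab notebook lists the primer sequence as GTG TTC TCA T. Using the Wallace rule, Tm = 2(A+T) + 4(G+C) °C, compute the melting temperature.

Counting bases: G=2, A=1, C=2, T=5
So N_AT = 6 and N_GC = 4.
Tm = 2(6) + 4(4) = 12 + 16 = 28°C

28°C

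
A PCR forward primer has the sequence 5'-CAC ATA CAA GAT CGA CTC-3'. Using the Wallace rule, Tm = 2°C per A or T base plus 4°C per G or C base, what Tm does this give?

52°C

T=3, A=7, C=6, G=2
AT pairs contribute 10, GC pairs contribute 8.
Tm = 4·8 + 2·10 = 32 + 20 = 52°C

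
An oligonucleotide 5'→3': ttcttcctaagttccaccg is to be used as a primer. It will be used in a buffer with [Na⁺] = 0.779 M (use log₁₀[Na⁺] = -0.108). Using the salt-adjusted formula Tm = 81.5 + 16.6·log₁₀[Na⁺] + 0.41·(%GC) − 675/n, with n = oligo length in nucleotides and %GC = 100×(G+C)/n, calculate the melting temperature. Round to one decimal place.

63.6°C

Length n = 19. Scanning the sequence gives A=3, G=2, C=7, T=7.
G+C = 9, so %GC = 9/19 × 100 = 47.368%
Salt term: 16.6 × (-0.108) = -1.793
GC term: 0.41 × 47.368 = 19.421; length term: −675/19 = −35.526
Tm = 81.5 + (-1.793) + 19.421 − 35.526 = 63.602 → 63.6°C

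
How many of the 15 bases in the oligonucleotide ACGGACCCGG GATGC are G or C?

11

Scanning the sequence gives T=1, A=3, G=6, C=5.
Total G or C: 6 + 5 = 11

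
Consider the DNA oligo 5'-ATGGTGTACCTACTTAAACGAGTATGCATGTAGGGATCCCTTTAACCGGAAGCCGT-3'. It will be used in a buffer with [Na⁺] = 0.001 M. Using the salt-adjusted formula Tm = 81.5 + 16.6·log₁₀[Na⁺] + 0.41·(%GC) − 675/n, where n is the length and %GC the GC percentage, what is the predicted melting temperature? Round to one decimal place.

Length n = 56. G=14, A=15, C=12, T=15
G+C = 26, so %GC = 26/56 × 100 = 46.429%
Salt term: 16.6 × (-3) = -49.8
GC term: 0.41 × 46.429 = 19.036; length term: −675/56 = −12.054
Tm = 81.5 + (-49.8) + 19.036 − 12.054 = 38.682 → 38.7°C

38.7°C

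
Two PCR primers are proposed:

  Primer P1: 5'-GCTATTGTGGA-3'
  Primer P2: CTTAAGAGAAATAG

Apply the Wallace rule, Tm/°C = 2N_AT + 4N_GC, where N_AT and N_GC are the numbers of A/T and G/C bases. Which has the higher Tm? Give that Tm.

Primer P2, 36°C

Primer P1: A+T=6, G+C=5 → Tm = 2(6)+4(5) = 32°C
Primer P2: A+T=10, G+C=4 → Tm = 2(10)+4(4) = 36°C
32°C vs 36°C → primer P2 is higher.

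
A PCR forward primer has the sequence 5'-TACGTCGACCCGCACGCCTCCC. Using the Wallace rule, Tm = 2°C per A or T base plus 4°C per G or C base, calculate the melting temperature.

76°C

Base counts: A=3, T=3, C=12, G=4
So N_AT = 6 and N_GC = 16.
Tm = 2(6) + 4(16) = 12 + 64 = 76°C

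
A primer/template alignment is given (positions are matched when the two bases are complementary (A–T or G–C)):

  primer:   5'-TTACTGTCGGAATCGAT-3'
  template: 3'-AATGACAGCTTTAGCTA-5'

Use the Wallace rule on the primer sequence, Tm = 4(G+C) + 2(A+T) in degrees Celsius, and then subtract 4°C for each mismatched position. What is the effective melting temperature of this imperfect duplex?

44°C

Primer base counts: A=4, T=6, G=4, C=3 → A+T=10, G+C=7
Perfect-match Tm = 2(10) + 4(7) = 20 + 28 = 48°C
Mismatches (positions where the bases are not complementary): 1 (at position 10)
Effective Tm = 48 − 1×4 = 48 − 4 = 44°C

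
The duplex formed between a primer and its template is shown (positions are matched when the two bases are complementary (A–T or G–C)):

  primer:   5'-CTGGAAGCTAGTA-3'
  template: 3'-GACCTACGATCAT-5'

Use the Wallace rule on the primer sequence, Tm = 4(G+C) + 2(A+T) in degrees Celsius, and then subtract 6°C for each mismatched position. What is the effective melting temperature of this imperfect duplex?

Primer base counts: A=4, T=3, G=4, C=2 → A+T=7, G+C=6
Perfect-match Tm = 2(7) + 4(6) = 14 + 24 = 38°C
Mismatches (positions where the bases are not complementary): 1 (at position 6)
Effective Tm = 38 − 1×6 = 38 − 6 = 32°C

32°C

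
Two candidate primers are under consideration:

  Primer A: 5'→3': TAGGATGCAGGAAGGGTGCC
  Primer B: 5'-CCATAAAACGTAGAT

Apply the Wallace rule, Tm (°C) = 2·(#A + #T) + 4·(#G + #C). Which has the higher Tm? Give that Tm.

Primer A, 64°C

Primer A: A+T=8, G+C=12 → Tm = 2(8)+4(12) = 64°C
Primer B: A+T=10, G+C=5 → Tm = 2(10)+4(5) = 40°C
64°C vs 40°C → primer A is higher.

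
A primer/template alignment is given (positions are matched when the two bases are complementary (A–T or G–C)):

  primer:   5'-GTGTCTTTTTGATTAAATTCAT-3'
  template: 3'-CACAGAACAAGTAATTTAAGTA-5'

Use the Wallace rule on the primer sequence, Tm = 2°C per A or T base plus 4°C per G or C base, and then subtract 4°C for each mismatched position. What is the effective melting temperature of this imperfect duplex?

46°C

Primer base counts: A=5, T=12, G=3, C=2 → A+T=17, G+C=5
Perfect-match Tm = 2(17) + 4(5) = 34 + 20 = 54°C
Mismatches (positions where the bases are not complementary): 2 (at positions 8, 11)
Effective Tm = 54 − 2×4 = 54 − 8 = 46°C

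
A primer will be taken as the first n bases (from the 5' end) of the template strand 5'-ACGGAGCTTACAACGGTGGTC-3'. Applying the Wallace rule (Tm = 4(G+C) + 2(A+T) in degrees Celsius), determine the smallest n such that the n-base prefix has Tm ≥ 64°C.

First 20 bases: ACGGAGCTTACAACGGTGGT → Tm = 62°C (< 64°C)
First 21 bases: ACGGAGCTTACAACGGTGGTC → Tm = 66°C (≥ 64°C)
Each additional base adds 2°C (A/T) or 4°C (G/C), so Tm is non-decreasing in n; n = 21 is the first length to reach 64°C.

n = 21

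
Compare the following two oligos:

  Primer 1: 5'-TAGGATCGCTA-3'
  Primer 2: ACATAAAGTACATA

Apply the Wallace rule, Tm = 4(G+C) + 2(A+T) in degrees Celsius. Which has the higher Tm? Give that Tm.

Primer 2, 34°C

Primer 1: A+T=6, G+C=5 → Tm = 2(6)+4(5) = 32°C
Primer 2: A+T=11, G+C=3 → Tm = 2(11)+4(3) = 34°C
32°C vs 34°C → primer 2 is higher.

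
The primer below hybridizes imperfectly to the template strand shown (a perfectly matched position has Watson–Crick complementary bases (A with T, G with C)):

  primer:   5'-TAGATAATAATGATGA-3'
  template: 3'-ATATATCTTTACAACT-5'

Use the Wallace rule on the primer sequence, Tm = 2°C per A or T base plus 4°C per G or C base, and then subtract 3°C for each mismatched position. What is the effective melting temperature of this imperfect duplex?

26°C

Primer base counts: A=8, T=5, G=3, C=0 → A+T=13, G+C=3
Perfect-match Tm = 2(13) + 4(3) = 26 + 12 = 38°C
Mismatches (positions where the bases are not complementary): 4 (at positions 3, 7, 8, 13)
Effective Tm = 38 − 4×3 = 38 − 12 = 26°C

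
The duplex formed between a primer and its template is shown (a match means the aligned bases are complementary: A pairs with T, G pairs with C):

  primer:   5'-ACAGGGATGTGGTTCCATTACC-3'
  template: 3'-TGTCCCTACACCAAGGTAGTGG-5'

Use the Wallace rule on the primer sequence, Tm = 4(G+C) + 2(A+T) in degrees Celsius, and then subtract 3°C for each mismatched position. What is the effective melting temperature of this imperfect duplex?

Primer base counts: A=5, T=6, G=6, C=5 → A+T=11, G+C=11
Perfect-match Tm = 2(11) + 4(11) = 22 + 44 = 66°C
Mismatches (positions where the bases are not complementary): 1 (at position 19)
Effective Tm = 66 − 1×3 = 66 − 3 = 63°C

63°C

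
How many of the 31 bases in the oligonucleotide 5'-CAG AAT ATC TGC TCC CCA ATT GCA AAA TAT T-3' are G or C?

A=11, C=8, G=3, T=9
G+C = 3 + 8 = 11

11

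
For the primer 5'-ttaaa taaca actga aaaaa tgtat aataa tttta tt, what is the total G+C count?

Base counts: T=14, G=2, C=2, A=19
G+C = 2 + 2 = 4

4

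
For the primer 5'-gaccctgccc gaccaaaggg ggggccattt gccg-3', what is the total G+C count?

24

T=4, A=6, C=12, G=12
G+C = 12 + 12 = 24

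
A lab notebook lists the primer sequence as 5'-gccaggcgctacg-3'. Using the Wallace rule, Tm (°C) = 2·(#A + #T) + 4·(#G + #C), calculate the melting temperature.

Counting bases: G=5, C=5, T=1, A=2
So N_AT = 3 and N_GC = 10.
Tm = 2×3 + 4×10 = 46°C

46°C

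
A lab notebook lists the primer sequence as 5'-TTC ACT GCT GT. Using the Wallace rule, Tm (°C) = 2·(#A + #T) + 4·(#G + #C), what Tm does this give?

32°C

Scanning the sequence gives C=3, A=1, G=2, T=5.
So N_AT = 6 and N_GC = 5.
Tm = 2(6) + 4(5) = 12 + 20 = 32°C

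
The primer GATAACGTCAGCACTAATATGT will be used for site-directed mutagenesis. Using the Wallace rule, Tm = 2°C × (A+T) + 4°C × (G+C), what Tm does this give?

60°C

C=4, G=4, A=8, T=6
So N_AT = 14 and N_GC = 8.
Tm = 2(14) + 4(8) = 28 + 32 = 60°C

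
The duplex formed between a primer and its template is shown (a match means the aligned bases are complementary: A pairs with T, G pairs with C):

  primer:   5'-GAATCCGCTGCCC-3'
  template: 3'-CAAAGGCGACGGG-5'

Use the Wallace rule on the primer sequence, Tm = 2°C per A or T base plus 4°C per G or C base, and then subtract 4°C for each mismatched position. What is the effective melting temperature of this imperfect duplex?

Primer base counts: A=2, T=2, G=3, C=6 → A+T=4, G+C=9
Perfect-match Tm = 2(4) + 4(9) = 8 + 36 = 44°C
Mismatches (positions where the bases are not complementary): 2 (at positions 2, 3)
Effective Tm = 44 − 2×4 = 44 − 8 = 36°C

36°C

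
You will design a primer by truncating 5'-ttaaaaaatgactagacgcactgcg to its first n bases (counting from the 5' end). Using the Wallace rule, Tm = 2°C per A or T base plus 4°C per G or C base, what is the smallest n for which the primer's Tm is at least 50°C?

First 18 bases: TTAAAAAATGACTAGACG → Tm = 46°C (< 50°C)
First 19 bases: TTAAAAAATGACTAGACGC → Tm = 50°C (≥ 50°C)
Each additional base adds 2°C (A/T) or 4°C (G/C), so Tm is non-decreasing in n; n = 19 is the first length to reach 50°C.

n = 19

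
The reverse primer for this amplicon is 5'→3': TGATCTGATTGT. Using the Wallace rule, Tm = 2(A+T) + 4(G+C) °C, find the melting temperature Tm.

32°C

Scanning the sequence gives A=2, T=6, C=1, G=3.
AT pairs contribute 8, GC pairs contribute 4.
Tm = 2(8) + 4(4) = 16 + 16 = 32°C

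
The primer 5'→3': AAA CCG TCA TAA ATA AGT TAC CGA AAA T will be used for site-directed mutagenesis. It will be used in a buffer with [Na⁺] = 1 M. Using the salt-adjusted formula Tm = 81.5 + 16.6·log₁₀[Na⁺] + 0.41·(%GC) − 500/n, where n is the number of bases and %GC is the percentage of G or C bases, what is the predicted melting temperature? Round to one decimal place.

75.4°C

Length n = 28. Counting bases: C=5, A=14, G=3, T=6
G+C = 8, so %GC = 8/28 × 100 = 28.571%
Salt term: 16.6 × (0) = 0
GC term: 0.41 × 28.571 = 11.714; length term: −500/28 = −17.857
Tm = 81.5 + (0) + 11.714 − 17.857 = 75.357 → 75.4°C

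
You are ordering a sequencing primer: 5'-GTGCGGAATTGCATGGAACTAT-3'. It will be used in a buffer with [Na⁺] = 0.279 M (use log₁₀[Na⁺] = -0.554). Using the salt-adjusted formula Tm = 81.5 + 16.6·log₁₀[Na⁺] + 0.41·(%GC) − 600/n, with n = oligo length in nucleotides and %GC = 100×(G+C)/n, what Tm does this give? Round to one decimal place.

63.7°C

Length n = 22. Counting bases: G=7, T=6, A=6, C=3
G+C = 10, so %GC = 10/22 × 100 = 45.455%
Salt term: 16.6 × (-0.554) = -9.196
GC term: 0.41 × 45.455 = 18.637; length term: −600/22 = −27.273
Tm = 81.5 + (-9.196) + 18.637 − 27.273 = 63.668 → 63.7°C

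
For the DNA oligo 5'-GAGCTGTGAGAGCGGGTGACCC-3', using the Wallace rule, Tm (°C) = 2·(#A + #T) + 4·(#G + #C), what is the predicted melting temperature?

Scanning the sequence gives C=5, G=10, A=4, T=3.
A+T = 7, G+C = 15
Tm = 4·15 + 2·7 = 60 + 14 = 74°C

74°C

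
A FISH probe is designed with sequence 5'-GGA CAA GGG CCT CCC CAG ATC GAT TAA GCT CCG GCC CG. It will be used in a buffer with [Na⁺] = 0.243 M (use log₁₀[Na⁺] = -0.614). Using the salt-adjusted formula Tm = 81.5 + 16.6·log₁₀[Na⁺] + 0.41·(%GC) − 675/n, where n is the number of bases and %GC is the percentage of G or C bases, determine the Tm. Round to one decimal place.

80.5°C

Length n = 38. C=14, A=8, G=11, T=5
G+C = 25, so %GC = 25/38 × 100 = 65.789%
Salt term: 16.6 × (-0.614) = -10.192
GC term: 0.41 × 65.789 = 26.973; length term: −675/38 = −17.763
Tm = 81.5 + (-10.192) + 26.973 − 17.763 = 80.518 → 80.5°C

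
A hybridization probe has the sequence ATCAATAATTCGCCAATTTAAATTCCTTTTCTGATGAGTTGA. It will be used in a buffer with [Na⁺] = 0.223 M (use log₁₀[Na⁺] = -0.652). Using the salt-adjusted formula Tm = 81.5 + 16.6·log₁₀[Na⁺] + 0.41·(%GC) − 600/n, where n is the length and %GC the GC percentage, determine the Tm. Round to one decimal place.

Length n = 42. Counting bases: G=5, C=7, T=17, A=13
G+C = 12, so %GC = 12/42 × 100 = 28.571%
Salt term: 16.6 × (-0.652) = -10.823
GC term: 0.41 × 28.571 = 11.714; length term: −600/42 = −14.286
Tm = 81.5 + (-10.823) + 11.714 − 14.286 = 68.105 → 68.1°C

68.1°C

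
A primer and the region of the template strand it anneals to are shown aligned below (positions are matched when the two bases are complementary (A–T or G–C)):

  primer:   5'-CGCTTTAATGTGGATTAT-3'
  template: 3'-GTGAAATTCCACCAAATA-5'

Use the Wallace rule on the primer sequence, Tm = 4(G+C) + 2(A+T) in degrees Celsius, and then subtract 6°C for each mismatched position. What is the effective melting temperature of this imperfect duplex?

30°C

Primer base counts: A=4, T=8, G=4, C=2 → A+T=12, G+C=6
Perfect-match Tm = 2(12) + 4(6) = 24 + 24 = 48°C
Mismatches (positions where the bases are not complementary): 3 (at positions 2, 9, 14)
Effective Tm = 48 − 3×6 = 48 − 18 = 30°C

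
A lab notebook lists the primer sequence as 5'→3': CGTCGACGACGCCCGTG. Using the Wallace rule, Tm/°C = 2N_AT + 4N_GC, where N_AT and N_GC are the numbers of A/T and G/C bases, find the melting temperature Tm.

60°C

Scanning the sequence gives A=2, G=6, C=7, T=2.
So N_AT = 4 and N_GC = 13.
Tm = 2(4) + 4(13) = 8 + 52 = 60°C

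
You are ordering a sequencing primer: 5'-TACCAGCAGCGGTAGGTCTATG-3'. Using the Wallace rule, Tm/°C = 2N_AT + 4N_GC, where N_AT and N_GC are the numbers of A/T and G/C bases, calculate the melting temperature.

68°C

C=5, T=5, A=5, G=7
A+T = 10, G+C = 12
Tm = 2×10 + 4×12 = 68°C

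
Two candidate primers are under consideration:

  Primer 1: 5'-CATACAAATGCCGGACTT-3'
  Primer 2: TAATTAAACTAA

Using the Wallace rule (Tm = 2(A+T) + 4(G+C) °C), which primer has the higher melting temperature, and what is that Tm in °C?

Primer 1: A+T=10, G+C=8 → Tm = 2(10)+4(8) = 52°C
Primer 2: A+T=11, G+C=1 → Tm = 2(11)+4(1) = 26°C
52°C vs 26°C → primer 1 is higher.

Primer 1, 52°C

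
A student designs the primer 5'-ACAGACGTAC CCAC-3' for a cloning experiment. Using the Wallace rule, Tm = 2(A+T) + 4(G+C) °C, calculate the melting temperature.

Scanning the sequence gives G=2, T=1, C=6, A=5.
A+T = 6, G+C = 8
Tm = 4·8 + 2·6 = 32 + 12 = 44°C

44°C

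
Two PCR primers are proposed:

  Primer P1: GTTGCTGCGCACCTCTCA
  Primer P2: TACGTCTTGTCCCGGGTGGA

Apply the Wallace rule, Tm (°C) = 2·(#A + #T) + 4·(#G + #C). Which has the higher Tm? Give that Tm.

Primer P1: A+T=7, G+C=11 → Tm = 2(7)+4(11) = 58°C
Primer P2: A+T=8, G+C=12 → Tm = 2(8)+4(12) = 64°C
58°C vs 64°C → primer P2 is higher.

Primer P2, 64°C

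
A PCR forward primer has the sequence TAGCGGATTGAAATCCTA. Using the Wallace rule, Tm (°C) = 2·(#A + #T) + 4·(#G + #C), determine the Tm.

50°C

Scanning the sequence gives G=4, C=3, A=6, T=5.
AT pairs contribute 11, GC pairs contribute 7.
Tm = 4·7 + 2·11 = 28 + 22 = 50°C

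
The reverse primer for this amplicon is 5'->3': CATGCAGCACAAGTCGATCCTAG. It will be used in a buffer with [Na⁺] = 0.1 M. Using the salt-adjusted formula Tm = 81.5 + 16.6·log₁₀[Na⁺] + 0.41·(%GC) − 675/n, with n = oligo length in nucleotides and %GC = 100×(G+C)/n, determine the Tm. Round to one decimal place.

Length n = 23. Base counts: G=5, T=4, A=7, C=7
G+C = 12, so %GC = 12/23 × 100 = 52.174%
Salt term: 16.6 × (-1) = -16.6
GC term: 0.41 × 52.174 = 21.391; length term: −675/23 = −29.348
Tm = 81.5 + (-16.6) + 21.391 − 29.348 = 56.943 → 56.9°C

56.9°C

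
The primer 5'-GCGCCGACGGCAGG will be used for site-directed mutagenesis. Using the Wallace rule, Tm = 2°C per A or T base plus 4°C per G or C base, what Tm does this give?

Counting bases: C=5, T=0, G=7, A=2
So N_AT = 2 and N_GC = 12.
Tm = 4·12 + 2·2 = 48 + 4 = 52°C

52°C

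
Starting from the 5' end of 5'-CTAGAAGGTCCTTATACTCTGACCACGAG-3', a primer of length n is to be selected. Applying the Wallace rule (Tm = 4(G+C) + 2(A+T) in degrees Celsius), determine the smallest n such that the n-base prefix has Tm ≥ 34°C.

First 10 bases: CTAGAAGGTC → Tm = 30°C (< 34°C)
First 11 bases: CTAGAAGGTCC → Tm = 34°C (≥ 34°C)
Since every base adds ≥2°C, Tm only increases with n, so the threshold is first crossed at n = 11.

n = 11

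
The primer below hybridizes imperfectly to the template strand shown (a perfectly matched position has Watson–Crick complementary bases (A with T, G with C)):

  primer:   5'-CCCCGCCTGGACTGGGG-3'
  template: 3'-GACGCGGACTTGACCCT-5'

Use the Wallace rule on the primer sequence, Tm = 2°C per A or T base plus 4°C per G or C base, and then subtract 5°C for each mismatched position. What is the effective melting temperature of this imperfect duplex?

Primer base counts: A=1, T=2, G=7, C=7 → A+T=3, G+C=14
Perfect-match Tm = 2(3) + 4(14) = 6 + 56 = 62°C
Mismatches (positions where the bases are not complementary): 4 (at positions 2, 3, 10, 17)
Effective Tm = 62 − 4×5 = 62 − 20 = 42°C

42°C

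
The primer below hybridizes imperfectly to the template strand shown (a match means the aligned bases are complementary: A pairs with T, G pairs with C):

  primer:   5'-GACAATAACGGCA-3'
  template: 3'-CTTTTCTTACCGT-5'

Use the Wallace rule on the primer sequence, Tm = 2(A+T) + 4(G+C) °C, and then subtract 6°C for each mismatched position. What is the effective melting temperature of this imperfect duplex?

Primer base counts: A=6, T=1, G=3, C=3 → A+T=7, G+C=6
Perfect-match Tm = 2(7) + 4(6) = 14 + 24 = 38°C
Mismatches (positions where the bases are not complementary): 3 (at positions 3, 6, 9)
Effective Tm = 38 − 3×6 = 38 − 18 = 20°C

20°C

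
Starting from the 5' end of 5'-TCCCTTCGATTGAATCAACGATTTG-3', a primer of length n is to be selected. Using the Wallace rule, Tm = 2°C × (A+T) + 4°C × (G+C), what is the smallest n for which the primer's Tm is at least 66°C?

First 23 bases: TCCCTTCGATTGAATCAACGATT → Tm = 64°C (< 66°C)
First 24 bases: TCCCTTCGATTGAATCAACGATTT → Tm = 66°C (≥ 66°C)
Each additional base adds 2°C (A/T) or 4°C (G/C), so Tm is non-decreasing in n; n = 24 is the first length to reach 66°C.

n = 24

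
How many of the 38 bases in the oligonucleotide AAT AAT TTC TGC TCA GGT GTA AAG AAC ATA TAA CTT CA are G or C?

11

Base counts: C=6, A=15, T=12, G=5
Total G or C: 5 + 6 = 11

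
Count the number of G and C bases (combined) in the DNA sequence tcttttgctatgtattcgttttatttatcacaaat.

8

Base counts: C=5, T=19, A=8, G=3
Total G or C: 3 + 5 = 8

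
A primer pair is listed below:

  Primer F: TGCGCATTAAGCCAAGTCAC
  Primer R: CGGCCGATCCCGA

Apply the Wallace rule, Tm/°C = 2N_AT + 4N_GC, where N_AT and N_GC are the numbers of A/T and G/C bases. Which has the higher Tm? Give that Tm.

Primer F: A+T=10, G+C=10 → Tm = 2(10)+4(10) = 60°C
Primer R: A+T=3, G+C=10 → Tm = 2(3)+4(10) = 46°C
60°C vs 46°C → primer F is higher.

Primer F, 60°C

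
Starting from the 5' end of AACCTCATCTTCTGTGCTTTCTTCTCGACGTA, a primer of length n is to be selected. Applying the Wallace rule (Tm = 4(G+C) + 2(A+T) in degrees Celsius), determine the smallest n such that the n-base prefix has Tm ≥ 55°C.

n = 20

First 19 bases: AACCTCATCTTCTGTGCTT → Tm = 54°C (< 55°C)
First 20 bases: AACCTCATCTTCTGTGCTTT → Tm = 56°C (≥ 55°C)
Since every base adds ≥2°C, Tm only increases with n, so the threshold is first crossed at n = 20.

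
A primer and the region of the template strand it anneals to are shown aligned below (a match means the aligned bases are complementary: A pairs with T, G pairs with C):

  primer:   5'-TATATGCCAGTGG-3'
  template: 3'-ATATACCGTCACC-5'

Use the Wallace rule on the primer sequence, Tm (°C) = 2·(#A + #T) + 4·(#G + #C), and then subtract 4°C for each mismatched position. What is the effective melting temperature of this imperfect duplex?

34°C

Primer base counts: A=3, T=4, G=4, C=2 → A+T=7, G+C=6
Perfect-match Tm = 2(7) + 4(6) = 14 + 24 = 38°C
Mismatches (positions where the bases are not complementary): 1 (at position 7)
Effective Tm = 38 − 1×4 = 38 − 4 = 34°C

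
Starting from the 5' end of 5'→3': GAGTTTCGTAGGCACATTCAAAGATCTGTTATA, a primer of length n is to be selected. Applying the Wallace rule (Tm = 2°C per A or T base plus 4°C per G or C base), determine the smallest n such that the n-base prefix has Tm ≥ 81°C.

First 28 bases: GAGTTTCGTAGGCACATTCAAAGATCTG → Tm = 80°C (< 81°C)
First 29 bases: GAGTTTCGTAGGCACATTCAAAGATCTGT → Tm = 82°C (≥ 81°C)
Since every base adds ≥2°C, Tm only increases with n, so the threshold is first crossed at n = 29.

n = 29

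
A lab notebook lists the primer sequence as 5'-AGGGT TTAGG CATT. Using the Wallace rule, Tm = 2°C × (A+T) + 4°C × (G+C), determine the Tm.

40°C

Base counts: G=5, A=3, T=5, C=1
AT pairs contribute 8, GC pairs contribute 6.
Tm = 4·6 + 2·8 = 24 + 16 = 40°C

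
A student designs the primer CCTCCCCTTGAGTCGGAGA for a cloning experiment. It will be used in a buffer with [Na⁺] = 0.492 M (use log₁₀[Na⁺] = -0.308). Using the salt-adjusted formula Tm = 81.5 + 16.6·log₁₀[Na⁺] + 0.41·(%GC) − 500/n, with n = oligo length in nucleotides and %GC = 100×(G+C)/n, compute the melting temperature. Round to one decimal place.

Length n = 19. Base counts: G=5, C=7, T=4, A=3
G+C = 12, so %GC = 12/19 × 100 = 63.158%
Salt term: 16.6 × (-0.308) = -5.113
GC term: 0.41 × 63.158 = 25.895; length term: −500/19 = −26.316
Tm = 81.5 + (-5.113) + 25.895 − 26.316 = 75.966 → 76.0°C

76.0°C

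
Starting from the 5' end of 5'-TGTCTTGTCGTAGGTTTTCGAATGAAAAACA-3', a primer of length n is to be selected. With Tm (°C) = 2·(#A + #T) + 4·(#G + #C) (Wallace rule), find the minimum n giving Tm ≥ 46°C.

First 15 bases: TGTCTTGTCGTAGGT → Tm = 44°C (< 46°C)
First 16 bases: TGTCTTGTCGTAGGTT → Tm = 46°C (≥ 46°C)
Each additional base adds 2°C (A/T) or 4°C (G/C), so Tm is non-decreasing in n; n = 16 is the first length to reach 46°C.

n = 16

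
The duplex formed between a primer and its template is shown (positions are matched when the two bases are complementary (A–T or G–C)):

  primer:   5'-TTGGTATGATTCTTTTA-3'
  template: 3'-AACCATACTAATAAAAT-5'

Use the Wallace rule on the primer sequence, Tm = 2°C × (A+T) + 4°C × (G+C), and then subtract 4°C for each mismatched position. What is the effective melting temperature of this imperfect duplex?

38°C

Primer base counts: A=3, T=10, G=3, C=1 → A+T=13, G+C=4
Perfect-match Tm = 2(13) + 4(4) = 26 + 16 = 42°C
Mismatches (positions where the bases are not complementary): 1 (at position 12)
Effective Tm = 42 − 1×4 = 42 − 4 = 38°C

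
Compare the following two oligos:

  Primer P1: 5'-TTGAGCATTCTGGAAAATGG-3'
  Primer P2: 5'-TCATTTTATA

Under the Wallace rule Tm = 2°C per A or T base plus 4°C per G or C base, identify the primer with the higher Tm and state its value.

Primer P1, 56°C

Primer P1: A+T=12, G+C=8 → Tm = 2(12)+4(8) = 56°C
Primer P2: A+T=9, G+C=1 → Tm = 2(9)+4(1) = 22°C
56°C vs 22°C → primer P1 is higher.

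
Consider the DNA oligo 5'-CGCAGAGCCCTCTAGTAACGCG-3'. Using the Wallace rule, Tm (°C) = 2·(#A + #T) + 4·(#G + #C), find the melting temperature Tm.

C=8, G=6, T=3, A=5
A+T = 8, G+C = 14
Tm = 4·14 + 2·8 = 56 + 16 = 72°C

72°C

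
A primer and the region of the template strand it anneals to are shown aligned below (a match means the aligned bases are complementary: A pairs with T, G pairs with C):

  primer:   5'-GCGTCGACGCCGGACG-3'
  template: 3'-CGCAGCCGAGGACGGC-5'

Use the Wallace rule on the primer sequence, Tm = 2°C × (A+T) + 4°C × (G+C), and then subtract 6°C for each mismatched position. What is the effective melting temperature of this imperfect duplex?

Primer base counts: A=2, T=1, G=7, C=6 → A+T=3, G+C=13
Perfect-match Tm = 2(3) + 4(13) = 6 + 52 = 58°C
Mismatches (positions where the bases are not complementary): 4 (at positions 7, 9, 12, 14)
Effective Tm = 58 − 4×6 = 58 − 24 = 34°C

34°C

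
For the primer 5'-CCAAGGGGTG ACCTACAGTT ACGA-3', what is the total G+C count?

Base counts: A=7, C=6, G=7, T=4
G+C = 7 + 6 = 13

13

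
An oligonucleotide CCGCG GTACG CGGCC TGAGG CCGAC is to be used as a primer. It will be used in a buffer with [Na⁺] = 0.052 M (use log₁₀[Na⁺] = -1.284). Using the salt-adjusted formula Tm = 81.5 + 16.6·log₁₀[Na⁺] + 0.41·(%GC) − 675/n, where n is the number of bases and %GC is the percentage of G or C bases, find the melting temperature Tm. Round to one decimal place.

Length n = 25. Scanning the sequence gives G=10, A=3, C=10, T=2.
G+C = 20, so %GC = 20/25 × 100 = 80%
Salt term: 16.6 × (-1.284) = -21.314
GC term: 0.41 × 80 = 32.8; length term: −675/25 = −27
Tm = 81.5 + (-21.314) + 32.8 − 27 = 65.986 → 66.0°C

66.0°C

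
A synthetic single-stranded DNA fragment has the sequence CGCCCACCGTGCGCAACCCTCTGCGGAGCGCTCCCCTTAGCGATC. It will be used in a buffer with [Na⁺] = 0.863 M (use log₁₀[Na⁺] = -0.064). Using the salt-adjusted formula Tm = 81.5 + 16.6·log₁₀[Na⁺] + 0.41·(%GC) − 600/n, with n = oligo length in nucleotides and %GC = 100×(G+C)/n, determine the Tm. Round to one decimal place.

Length n = 45. Base counts: T=7, C=21, G=11, A=6
G+C = 32, so %GC = 32/45 × 100 = 71.111%
Salt term: 16.6 × (-0.064) = -1.062
GC term: 0.41 × 71.111 = 29.156; length term: −600/45 = −13.333
Tm = 81.5 + (-1.062) + 29.156 − 13.333 = 96.261 → 96.3°C

96.3°C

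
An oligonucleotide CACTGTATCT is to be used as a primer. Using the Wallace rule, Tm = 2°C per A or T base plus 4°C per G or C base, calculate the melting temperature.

Counting bases: C=3, T=4, A=2, G=1
A+T = 6, G+C = 4
Tm = 2(6) + 4(4) = 12 + 16 = 28°C

28°C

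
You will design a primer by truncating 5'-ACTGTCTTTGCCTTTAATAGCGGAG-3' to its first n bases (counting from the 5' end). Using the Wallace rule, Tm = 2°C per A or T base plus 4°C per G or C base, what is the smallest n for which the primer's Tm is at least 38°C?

n = 13

First 12 bases: ACTGTCTTTGCC → Tm = 36°C (< 38°C)
First 13 bases: ACTGTCTTTGCCT → Tm = 38°C (≥ 38°C)
Since every base adds ≥2°C, Tm only increases with n, so the threshold is first crossed at n = 13.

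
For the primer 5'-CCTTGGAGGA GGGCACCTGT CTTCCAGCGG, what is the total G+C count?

20

A=4, G=11, C=9, T=6
Total G or C: 11 + 9 = 20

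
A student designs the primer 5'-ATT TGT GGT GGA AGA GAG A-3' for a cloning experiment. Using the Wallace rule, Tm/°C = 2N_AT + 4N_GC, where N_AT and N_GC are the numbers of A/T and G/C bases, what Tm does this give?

C=0, G=8, A=6, T=5
AT pairs contribute 11, GC pairs contribute 8.
Tm = 4·8 + 2·11 = 32 + 22 = 54°C

54°C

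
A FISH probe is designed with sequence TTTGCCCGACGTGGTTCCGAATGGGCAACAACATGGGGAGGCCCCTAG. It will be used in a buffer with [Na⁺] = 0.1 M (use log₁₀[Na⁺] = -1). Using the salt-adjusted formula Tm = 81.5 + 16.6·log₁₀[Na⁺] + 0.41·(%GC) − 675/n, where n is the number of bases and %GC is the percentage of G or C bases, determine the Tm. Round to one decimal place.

75.6°C

Length n = 48. G=16, C=13, T=9, A=10
G+C = 29, so %GC = 29/48 × 100 = 60.417%
Salt term: 16.6 × (-1) = -16.6
GC term: 0.41 × 60.417 = 24.771; length term: −675/48 = −14.062
Tm = 81.5 + (-16.6) + 24.771 − 14.062 = 75.609 → 75.6°C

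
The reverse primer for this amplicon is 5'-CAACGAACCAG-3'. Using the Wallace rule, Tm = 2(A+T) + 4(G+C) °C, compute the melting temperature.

A=5, T=0, C=4, G=2
A+T = 5, G+C = 6
Tm = 4·6 + 2·5 = 24 + 10 = 34°C

34°C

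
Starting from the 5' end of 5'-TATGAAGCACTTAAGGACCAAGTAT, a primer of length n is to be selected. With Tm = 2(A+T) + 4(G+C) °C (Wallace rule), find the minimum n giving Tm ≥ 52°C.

First 18 bases: TATGAAGCACTTAAGGAC → Tm = 50°C (< 52°C)
First 19 bases: TATGAAGCACTTAAGGACC → Tm = 54°C (≥ 52°C)
Each additional base adds 2°C (A/T) or 4°C (G/C), so Tm is non-decreasing in n; n = 19 is the first length to reach 52°C.

n = 19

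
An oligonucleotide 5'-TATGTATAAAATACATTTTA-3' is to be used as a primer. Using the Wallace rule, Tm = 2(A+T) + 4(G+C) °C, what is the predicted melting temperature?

Scanning the sequence gives G=1, C=1, A=9, T=9.
AT pairs contribute 18, GC pairs contribute 2.
Tm = 2(18) + 4(2) = 36 + 8 = 44°C

44°C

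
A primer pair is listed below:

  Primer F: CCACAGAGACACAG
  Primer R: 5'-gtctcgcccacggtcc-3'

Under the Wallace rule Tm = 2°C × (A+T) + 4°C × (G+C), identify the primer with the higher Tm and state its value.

Primer F: A+T=6, G+C=8 → Tm = 2(6)+4(8) = 44°C
Primer R: A+T=4, G+C=12 → Tm = 2(4)+4(12) = 56°C
44°C vs 56°C → primer R is higher.

Primer R, 56°C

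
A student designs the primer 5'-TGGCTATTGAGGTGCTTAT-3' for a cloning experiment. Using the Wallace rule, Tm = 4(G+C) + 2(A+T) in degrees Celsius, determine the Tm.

Scanning the sequence gives A=3, T=8, G=6, C=2.
AT pairs contribute 11, GC pairs contribute 8.
Tm = 2(11) + 4(8) = 22 + 32 = 54°C

54°C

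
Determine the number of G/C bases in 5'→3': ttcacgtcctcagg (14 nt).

8

A=2, C=5, G=3, T=4
Total G or C: 3 + 5 = 8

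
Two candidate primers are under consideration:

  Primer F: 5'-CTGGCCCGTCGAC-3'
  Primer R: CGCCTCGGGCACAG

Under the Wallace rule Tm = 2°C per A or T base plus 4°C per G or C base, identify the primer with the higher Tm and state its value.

Primer F: A+T=3, G+C=10 → Tm = 2(3)+4(10) = 46°C
Primer R: A+T=3, G+C=11 → Tm = 2(3)+4(11) = 50°C
46°C vs 50°C → primer R is higher.

Primer R, 50°C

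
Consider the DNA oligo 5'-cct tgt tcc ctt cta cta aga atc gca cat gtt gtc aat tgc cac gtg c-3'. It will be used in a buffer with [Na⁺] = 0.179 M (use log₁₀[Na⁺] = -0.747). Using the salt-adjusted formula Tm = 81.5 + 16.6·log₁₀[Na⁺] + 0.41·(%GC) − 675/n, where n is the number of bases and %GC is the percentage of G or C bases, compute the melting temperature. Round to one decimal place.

Length n = 49. Scanning the sequence gives G=8, A=10, C=15, T=16.
G+C = 23, so %GC = 23/49 × 100 = 46.939%
Salt term: 16.6 × (-0.747) = -12.4
GC term: 0.41 × 46.939 = 19.245; length term: −675/49 = −13.776
Tm = 81.5 + (-12.4) + 19.245 − 13.776 = 74.569 → 74.6°C

74.6°C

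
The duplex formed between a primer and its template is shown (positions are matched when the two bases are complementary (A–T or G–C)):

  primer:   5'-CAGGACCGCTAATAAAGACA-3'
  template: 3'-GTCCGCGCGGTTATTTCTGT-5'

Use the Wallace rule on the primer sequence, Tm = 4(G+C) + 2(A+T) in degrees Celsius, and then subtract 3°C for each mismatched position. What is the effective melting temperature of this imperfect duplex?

49°C

Primer base counts: A=9, T=2, G=4, C=5 → A+T=11, G+C=9
Perfect-match Tm = 2(11) + 4(9) = 22 + 36 = 58°C
Mismatches (positions where the bases are not complementary): 3 (at positions 5, 6, 10)
Effective Tm = 58 − 3×3 = 58 − 9 = 49°C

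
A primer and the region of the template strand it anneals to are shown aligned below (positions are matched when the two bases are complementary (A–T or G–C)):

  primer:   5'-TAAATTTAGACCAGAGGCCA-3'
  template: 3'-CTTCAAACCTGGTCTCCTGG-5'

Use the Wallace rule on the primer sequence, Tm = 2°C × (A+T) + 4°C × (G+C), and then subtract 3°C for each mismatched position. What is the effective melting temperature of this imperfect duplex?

Primer base counts: A=8, T=4, G=4, C=4 → A+T=12, G+C=8
Perfect-match Tm = 2(12) + 4(8) = 24 + 32 = 56°C
Mismatches (positions where the bases are not complementary): 5 (at positions 1, 4, 8, 18, 20)
Effective Tm = 56 − 5×3 = 56 − 15 = 41°C

41°C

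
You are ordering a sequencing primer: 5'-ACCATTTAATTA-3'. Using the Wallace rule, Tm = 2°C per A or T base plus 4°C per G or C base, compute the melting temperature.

28°C

G=0, A=5, T=5, C=2
AT pairs contribute 10, GC pairs contribute 2.
Tm = 2(10) + 4(2) = 20 + 8 = 28°C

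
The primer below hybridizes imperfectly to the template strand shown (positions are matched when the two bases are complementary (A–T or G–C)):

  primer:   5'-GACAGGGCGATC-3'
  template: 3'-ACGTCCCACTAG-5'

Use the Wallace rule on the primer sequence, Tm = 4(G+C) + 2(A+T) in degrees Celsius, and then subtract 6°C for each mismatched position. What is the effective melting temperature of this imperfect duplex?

22°C

Primer base counts: A=3, T=1, G=5, C=3 → A+T=4, G+C=8
Perfect-match Tm = 2(4) + 4(8) = 8 + 32 = 40°C
Mismatches (positions where the bases are not complementary): 3 (at positions 1, 2, 8)
Effective Tm = 40 − 3×6 = 40 − 18 = 22°C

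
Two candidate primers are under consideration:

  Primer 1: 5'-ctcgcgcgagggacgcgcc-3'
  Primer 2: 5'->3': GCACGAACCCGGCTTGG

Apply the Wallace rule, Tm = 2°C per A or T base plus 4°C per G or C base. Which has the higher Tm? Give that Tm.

Primer 1, 70°C

Primer 1: A+T=3, G+C=16 → Tm = 2(3)+4(16) = 70°C
Primer 2: A+T=5, G+C=12 → Tm = 2(5)+4(12) = 58°C
70°C vs 58°C → primer 1 is higher.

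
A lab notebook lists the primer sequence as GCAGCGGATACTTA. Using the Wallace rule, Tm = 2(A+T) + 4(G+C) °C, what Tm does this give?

42°C

Scanning the sequence gives T=3, C=3, G=4, A=4.
AT pairs contribute 7, GC pairs contribute 7.
Tm = 4·7 + 2·7 = 28 + 14 = 42°C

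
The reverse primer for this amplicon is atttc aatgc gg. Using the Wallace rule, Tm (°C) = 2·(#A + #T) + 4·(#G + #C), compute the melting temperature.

Base counts: A=3, G=3, T=4, C=2
AT pairs contribute 7, GC pairs contribute 5.
Tm = 2×7 + 4×5 = 34°C

34°C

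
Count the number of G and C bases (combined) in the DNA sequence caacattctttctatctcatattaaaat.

Counting bases: A=10, G=0, T=12, C=6
Total G or C: 0 + 6 = 6

6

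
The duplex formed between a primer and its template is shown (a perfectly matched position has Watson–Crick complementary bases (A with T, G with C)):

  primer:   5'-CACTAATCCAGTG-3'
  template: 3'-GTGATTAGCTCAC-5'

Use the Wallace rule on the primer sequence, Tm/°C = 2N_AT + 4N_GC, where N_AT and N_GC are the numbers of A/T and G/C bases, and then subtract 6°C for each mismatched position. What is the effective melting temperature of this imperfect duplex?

Primer base counts: A=4, T=3, G=2, C=4 → A+T=7, G+C=6
Perfect-match Tm = 2(7) + 4(6) = 14 + 24 = 38°C
Mismatches (positions where the bases are not complementary): 1 (at position 9)
Effective Tm = 38 − 1×6 = 38 − 6 = 32°C

32°C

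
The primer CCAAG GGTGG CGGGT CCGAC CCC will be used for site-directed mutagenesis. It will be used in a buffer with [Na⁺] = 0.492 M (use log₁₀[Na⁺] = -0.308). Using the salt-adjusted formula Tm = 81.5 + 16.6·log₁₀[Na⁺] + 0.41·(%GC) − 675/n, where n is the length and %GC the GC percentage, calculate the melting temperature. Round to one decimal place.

Length n = 23. Base counts: G=9, A=3, T=2, C=9
G+C = 18, so %GC = 18/23 × 100 = 78.261%
Salt term: 16.6 × (-0.308) = -5.113
GC term: 0.41 × 78.261 = 32.087; length term: −675/23 = −29.348
Tm = 81.5 + (-5.113) + 32.087 − 29.348 = 79.126 → 79.1°C

79.1°C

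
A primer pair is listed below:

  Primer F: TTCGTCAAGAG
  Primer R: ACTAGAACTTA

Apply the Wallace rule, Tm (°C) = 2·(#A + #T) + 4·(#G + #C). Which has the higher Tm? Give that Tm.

Primer F, 32°C

Primer F: A+T=6, G+C=5 → Tm = 2(6)+4(5) = 32°C
Primer R: A+T=8, G+C=3 → Tm = 2(8)+4(3) = 28°C
32°C vs 28°C → primer F is higher.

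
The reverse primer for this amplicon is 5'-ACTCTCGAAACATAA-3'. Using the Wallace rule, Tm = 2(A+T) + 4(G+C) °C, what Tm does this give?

Base counts: T=3, C=4, A=7, G=1
A+T = 10, G+C = 5
Tm = 4·5 + 2·10 = 20 + 20 = 40°C

40°C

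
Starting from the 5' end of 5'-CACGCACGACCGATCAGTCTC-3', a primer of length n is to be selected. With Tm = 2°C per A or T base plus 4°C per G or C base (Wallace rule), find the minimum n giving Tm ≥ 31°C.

n = 10

First 9 bases: CACGCACGA → Tm = 30°C (< 31°C)
First 10 bases: CACGCACGAC → Tm = 34°C (≥ 31°C)
Each additional base adds 2°C (A/T) or 4°C (G/C), so Tm is non-decreasing in n; n = 10 is the first length to reach 31°C.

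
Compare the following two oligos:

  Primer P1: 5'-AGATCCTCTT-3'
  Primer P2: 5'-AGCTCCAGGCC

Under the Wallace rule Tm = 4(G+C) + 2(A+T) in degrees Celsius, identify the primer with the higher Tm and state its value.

Primer P2, 38°C

Primer P1: A+T=6, G+C=4 → Tm = 2(6)+4(4) = 28°C
Primer P2: A+T=3, G+C=8 → Tm = 2(3)+4(8) = 38°C
28°C vs 38°C → primer P2 is higher.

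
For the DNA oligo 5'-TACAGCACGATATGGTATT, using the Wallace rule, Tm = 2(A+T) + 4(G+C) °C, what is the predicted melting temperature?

T=6, A=6, G=4, C=3
So N_AT = 12 and N_GC = 7.
Tm = 2×12 + 4×7 = 52°C

52°C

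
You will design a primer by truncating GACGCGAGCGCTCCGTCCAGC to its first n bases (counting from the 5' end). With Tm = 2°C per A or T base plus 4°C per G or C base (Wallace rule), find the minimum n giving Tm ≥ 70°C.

n = 20

First 19 bases: GACGCGAGCGCTCCGTCCA → Tm = 66°C (< 70°C)
First 20 bases: GACGCGAGCGCTCCGTCCAG → Tm = 70°C (≥ 70°C)
Since every base adds ≥2°C, Tm only increases with n, so the threshold is first crossed at n = 20.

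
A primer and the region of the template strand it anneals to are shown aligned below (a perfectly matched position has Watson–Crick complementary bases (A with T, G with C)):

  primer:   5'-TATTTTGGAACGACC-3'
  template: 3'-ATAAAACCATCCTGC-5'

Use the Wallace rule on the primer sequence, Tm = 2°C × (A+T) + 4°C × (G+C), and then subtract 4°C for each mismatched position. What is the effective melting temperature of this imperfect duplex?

30°C

Primer base counts: A=4, T=5, G=3, C=3 → A+T=9, G+C=6
Perfect-match Tm = 2(9) + 4(6) = 18 + 24 = 42°C
Mismatches (positions where the bases are not complementary): 3 (at positions 9, 11, 15)
Effective Tm = 42 − 3×4 = 42 − 12 = 30°C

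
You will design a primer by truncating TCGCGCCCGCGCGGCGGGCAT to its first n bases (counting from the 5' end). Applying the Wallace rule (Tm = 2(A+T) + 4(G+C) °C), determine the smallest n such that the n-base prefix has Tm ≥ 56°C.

First 14 bases: TCGCGCCCGCGCGG → Tm = 54°C (< 56°C)
First 15 bases: TCGCGCCCGCGCGGC → Tm = 58°C (≥ 56°C)
Since every base adds ≥2°C, Tm only increases with n, so the threshold is first crossed at n = 15.

n = 15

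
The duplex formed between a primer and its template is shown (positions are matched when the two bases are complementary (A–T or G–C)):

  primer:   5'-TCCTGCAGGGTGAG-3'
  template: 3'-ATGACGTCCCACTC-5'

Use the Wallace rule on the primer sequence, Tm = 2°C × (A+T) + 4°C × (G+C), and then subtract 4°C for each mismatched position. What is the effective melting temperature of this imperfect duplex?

Primer base counts: A=2, T=3, G=6, C=3 → A+T=5, G+C=9
Perfect-match Tm = 2(5) + 4(9) = 10 + 36 = 46°C
Mismatches (positions where the bases are not complementary): 1 (at position 2)
Effective Tm = 46 − 1×4 = 46 − 4 = 42°C

42°C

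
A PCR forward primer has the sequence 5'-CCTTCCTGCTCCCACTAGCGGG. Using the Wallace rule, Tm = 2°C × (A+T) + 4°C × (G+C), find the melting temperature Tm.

Counting bases: C=10, T=5, G=5, A=2
AT pairs contribute 7, GC pairs contribute 15.
Tm = 4·15 + 2·7 = 60 + 14 = 74°C

74°C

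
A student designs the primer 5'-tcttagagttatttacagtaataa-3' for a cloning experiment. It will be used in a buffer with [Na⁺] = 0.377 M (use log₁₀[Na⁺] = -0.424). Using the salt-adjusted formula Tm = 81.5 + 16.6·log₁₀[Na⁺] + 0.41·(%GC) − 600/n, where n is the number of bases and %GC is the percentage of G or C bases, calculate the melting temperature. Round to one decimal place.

Length n = 24. Counting bases: T=10, C=2, G=3, A=9
G+C = 5, so %GC = 5/24 × 100 = 20.833%
Salt term: 16.6 × (-0.424) = -7.038
GC term: 0.41 × 20.833 = 8.542; length term: −600/24 = −25
Tm = 81.5 + (-7.038) + 8.542 − 25 = 58.004 → 58.0°C

58.0°C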